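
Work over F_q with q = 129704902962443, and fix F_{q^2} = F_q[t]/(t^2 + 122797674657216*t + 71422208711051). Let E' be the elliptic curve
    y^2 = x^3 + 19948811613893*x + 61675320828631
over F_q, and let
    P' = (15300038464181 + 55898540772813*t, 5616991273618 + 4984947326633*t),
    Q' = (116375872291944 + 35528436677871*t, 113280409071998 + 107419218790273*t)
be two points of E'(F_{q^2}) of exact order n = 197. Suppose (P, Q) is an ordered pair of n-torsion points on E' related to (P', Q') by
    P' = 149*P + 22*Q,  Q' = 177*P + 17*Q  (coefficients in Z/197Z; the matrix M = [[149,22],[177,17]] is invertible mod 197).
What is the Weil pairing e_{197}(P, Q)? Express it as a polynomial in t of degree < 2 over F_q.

Under M = [[149,22],[177,17]] in GL_2(Z/197), e_{197}(P',Q') = e_{197}(P,Q)^(149*17-22*177 mod 197).
det(M) mod 197 = 18; its inverse in (Z/197)^* is 11 (check: 18*11 mod 197 = 1).
n = 197 = (11000101)_2 (8 bits, wt 4); accumulate f_{197,P'}(Q'+S)/f_{197,P'}(S) along the 7-step ladder.
So e_{197}(P',Q') = 47754842829672 + 67178117003493*t.
(47754842829672 + 67178117003493*t)^{11} mod (129704902962443,f) = 36566315191009 + 45995217379589*t.

36566315191009 + 45995217379589*t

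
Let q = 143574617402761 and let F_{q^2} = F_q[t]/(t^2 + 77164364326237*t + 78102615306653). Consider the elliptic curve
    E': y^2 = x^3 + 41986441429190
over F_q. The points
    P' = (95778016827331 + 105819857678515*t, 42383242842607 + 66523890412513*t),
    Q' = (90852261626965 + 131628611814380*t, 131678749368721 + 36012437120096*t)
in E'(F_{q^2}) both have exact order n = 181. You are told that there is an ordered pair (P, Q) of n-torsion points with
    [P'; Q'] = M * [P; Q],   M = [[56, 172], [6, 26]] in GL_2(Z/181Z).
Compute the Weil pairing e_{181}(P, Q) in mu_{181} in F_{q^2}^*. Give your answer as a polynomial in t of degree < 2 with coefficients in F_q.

Under M = [[56,172],[6,26]] in GL_2(Z/181), e_{181}(P',Q') = e_{181}(P,Q)^(56*26-172*6 mod 181).
det M = 56*26 - 172*6 = 424 = 62 (mod 181); 62^{-1} = 73 (mod 181).
Miller loop for e_{181} over F_{143574617402761^2}: bits of 181 = 10110101; 7 double steps + 4 add steps, l/v at each.
The quotient is 135580597770022 + 54651488928148*t.
Finally e_{181}(P,Q) = 96887903631839 + 83021159213999*t.

96887903631839 + 83021159213999*t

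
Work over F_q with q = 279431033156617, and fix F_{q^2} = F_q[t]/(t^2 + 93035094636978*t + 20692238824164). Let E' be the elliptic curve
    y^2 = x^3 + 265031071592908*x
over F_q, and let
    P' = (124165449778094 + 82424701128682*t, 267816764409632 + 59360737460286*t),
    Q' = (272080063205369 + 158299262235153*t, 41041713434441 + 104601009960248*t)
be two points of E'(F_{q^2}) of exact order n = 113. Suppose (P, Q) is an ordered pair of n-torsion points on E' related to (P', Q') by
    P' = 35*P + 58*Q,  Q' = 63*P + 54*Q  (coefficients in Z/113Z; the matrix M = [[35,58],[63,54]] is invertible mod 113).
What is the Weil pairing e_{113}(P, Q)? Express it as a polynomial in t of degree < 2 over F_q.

105626123605786 + 27737741845481*t

e_{113} is bilinear + alternating on E[113], so e_{113}(35*P + 58*Q, 63*P + 54*Q) = e_{113}(P,Q)^(35*54-58*63).
det(M) mod 113 = 44; its inverse in (Z/113)^* is 18 (check: 44*18 mod 113 = 1).
n = 113 = (1110001)_2 (7 bits, wt 4); accumulate f_{113,P'}(Q'+S)/f_{113,P'}(S) along the 6-step ladder.
The quotient is 144359912716720 + 261139016669893*t.
(144359912716720 + 261139016669893*t)^{18} mod (279431033156617,f) = 105626123605786 + 27737741845481*t.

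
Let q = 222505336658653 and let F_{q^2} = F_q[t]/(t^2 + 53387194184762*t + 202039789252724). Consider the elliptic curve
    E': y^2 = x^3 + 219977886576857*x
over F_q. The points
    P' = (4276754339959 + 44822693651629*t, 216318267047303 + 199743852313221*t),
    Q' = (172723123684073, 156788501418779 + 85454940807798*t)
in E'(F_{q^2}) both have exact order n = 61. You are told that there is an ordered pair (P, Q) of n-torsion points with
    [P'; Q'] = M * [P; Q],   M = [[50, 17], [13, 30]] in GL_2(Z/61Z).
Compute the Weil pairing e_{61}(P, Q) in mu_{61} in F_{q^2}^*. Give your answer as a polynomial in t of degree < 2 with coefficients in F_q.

e_{61}(aP+bQ,cP+dQ) = e_{61}(P,Q)^(ad-bc); with (a,b,c,d)=(50,17,13,30) this gives the det-61 law.
Hence e(P,Q) = e(P',Q')^{30} where 30 = 59^{-1} mod 61.
Run Miller on y^2=x^3+219977886576857*x over F_{222505336658653}: ladder 111101 (6 bits); e = f_P(D_Q)/f_Q(D_P).
Result: e(P',Q') = 27801491580813 + 221526273329854*t.
Finally e_{61}(P,Q) = 135782083969128 + 137574022375438*t.

135782083969128 + 137574022375438*t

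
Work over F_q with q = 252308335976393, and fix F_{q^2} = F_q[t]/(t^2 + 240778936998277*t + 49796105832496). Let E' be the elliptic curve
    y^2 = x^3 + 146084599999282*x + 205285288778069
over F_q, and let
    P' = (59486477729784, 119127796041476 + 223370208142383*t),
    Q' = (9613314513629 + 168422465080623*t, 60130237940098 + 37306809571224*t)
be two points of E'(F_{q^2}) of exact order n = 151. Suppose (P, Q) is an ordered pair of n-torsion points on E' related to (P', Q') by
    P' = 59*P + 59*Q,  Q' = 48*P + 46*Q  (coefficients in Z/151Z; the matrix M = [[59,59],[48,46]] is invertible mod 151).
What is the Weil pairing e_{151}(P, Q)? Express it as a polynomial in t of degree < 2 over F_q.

e_{151}(aP+bQ,cP+dQ) = e_{151}(P,Q)^(ad-bc); with (a,b,c,d)=(59,59,48,46) this gives the det-151 law.
59*46 - 59*48 = -118; reduced mod 151: det = 33, inverse 119.
n = 151 = (10010111)_2 (8 bits, wt 5); accumulate f_{151,P'}(Q'+S)/f_{151,P'}(S) along the 7-step ladder.
So e_{151}(P',Q') = 54372899104871 + 64184516364480*t.
Thus e_{151}(P,Q) = 126717658579912 + 227998099835648*t.

126717658579912 + 227998099835648*t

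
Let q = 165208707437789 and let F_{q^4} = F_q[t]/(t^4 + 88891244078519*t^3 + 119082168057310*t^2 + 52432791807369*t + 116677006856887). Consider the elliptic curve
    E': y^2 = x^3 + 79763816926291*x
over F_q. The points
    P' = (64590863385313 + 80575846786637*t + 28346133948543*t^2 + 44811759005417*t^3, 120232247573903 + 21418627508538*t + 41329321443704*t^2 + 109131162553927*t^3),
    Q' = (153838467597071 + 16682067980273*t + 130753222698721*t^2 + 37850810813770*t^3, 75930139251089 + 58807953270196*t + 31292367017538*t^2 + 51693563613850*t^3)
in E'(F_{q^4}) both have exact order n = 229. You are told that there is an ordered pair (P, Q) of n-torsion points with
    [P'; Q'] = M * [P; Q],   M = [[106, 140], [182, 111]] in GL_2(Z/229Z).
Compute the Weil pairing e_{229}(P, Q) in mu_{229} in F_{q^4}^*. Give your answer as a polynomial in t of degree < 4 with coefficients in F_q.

e_{229}(aP+bQ,cP+dQ) = e_{229}(P,Q)^(ad-bc); with (a,b,c,d)=(106,140,182,111) this gives the det-229 law.
Inverting 26 mod 229: 185. Thus e_{229}(P,Q) = e(P',Q')^{185}.
8-bit Miller (11100101) on E'/F_{165208707437789} with a'=79763816926291, b'=0: accumulate tangent/chord ratios at Q'+S and P'+S'.
Result: e(P',Q') = 157088617984611 + 58905870829570*t + 103899864343215*t^2 + 142710364230853*t^3.
(157088617984611 + 58905870829570*t + 103899864343215*t^2 + 142710364230853*t^3)^{185} mod (165208707437789,f) = 87420897310442 + 127316580162413*t + 35831520359466*t^2 + 28848142952160*t^3.

87420897310442 + 127316580162413*t + 35831520359466*t^2 + 28848142952160*t^3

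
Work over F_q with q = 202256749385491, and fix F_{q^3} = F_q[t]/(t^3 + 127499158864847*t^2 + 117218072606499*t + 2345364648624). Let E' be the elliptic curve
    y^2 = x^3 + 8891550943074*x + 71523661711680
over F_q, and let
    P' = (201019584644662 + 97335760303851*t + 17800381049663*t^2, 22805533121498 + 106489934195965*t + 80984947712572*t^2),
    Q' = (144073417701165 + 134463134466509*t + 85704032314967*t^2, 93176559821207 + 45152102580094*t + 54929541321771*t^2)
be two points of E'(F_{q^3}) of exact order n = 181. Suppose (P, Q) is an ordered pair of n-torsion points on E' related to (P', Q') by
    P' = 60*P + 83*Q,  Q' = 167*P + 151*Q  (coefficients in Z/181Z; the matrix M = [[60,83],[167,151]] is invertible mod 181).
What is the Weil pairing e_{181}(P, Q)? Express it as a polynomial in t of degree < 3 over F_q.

The 181-Weil pairing on E[181] over F_{202256749385491} is alternating-bilinear: e_{181}(P',Q') = e_{181}(P,Q)^det(M).
So e_{181}(P,Q) = e_{181}(P',Q')^{40}, since 86*40 = 1 mod 181.
n = 181 = (10110101)_2 (8 bits, wt 5); accumulate f_{181,P'}(Q'+S)/f_{181,P'}(S) along the 7-step ladder.
Result: e(P',Q') = 70055947966697 + 61550428359277*t + 1554023123498*t^2.
Hence e(P,Q) = 77853952524995 + 101597468505829*t + 52823721857255*t^2 in F_{202256749385491^3}^*.

77853952524995 + 101597468505829*t + 52823721857255*t^2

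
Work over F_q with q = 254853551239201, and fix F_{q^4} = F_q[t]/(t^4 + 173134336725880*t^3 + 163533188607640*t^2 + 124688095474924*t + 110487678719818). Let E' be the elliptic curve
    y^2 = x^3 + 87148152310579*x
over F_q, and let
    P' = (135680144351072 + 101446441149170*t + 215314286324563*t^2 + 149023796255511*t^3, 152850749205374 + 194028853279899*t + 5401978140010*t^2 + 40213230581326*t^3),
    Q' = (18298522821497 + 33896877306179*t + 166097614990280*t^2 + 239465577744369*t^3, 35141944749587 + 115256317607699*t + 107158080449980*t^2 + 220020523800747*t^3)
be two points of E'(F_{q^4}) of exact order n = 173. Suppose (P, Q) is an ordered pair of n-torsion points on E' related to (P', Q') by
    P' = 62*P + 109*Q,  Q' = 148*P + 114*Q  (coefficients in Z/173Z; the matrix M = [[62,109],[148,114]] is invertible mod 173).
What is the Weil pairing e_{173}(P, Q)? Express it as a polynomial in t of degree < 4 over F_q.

63779240410798 + 172827455150354*t + 38591064941223*t^2 + 36318842991065*t^3

Since e_{173}(P,P)=e_{173}(Q,Q)=1 and e_{173}(Q,P)=e_{173}(P,Q)^{-1}, expanding e_{173}(62*P + 109*Q,148*P + 114*Q) leaves e(P,Q)^det(M).
det(M) mod 173 = 105; its inverse in (Z/173)^* is 145 (check: 105*145 mod 173 = 1).
n = 173 = (10101101)_2 (8 bits, wt 5); accumulate f_{173,P'}(Q'+S)/f_{173,P'}(S) along the 7-step ladder.
So e_{173}(P',Q') = 187892643423786 + 36318750648768*t + 85604249670832*t^2 + 51944091986012*t^3.
Thus e_{173}(P,Q) = 63779240410798 + 172827455150354*t + 38591064941223*t^2 + 36318842991065*t^3.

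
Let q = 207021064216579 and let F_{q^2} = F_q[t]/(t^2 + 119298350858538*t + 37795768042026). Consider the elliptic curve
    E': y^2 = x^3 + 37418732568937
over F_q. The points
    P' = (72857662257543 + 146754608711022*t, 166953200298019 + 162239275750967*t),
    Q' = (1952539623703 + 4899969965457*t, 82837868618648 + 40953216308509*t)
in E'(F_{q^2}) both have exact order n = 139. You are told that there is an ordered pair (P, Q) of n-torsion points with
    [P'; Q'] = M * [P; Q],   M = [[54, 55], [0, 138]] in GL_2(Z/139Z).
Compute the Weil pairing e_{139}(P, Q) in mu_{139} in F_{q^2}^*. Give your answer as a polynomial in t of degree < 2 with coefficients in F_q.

203810371226083 + 30770708094079*t

Under M = [[54,55],[0,138]] in GL_2(Z/139), e_{139}(P',Q') = e_{139}(P,Q)^(54*138-55*0 mod 139).
det(M) mod 139 = 85; its inverse in (Z/139)^* is 18 (check: 85*18 mod 139 = 1).
Run Miller on y^2=x^3+37418732568937 over F_{207021064216579}: ladder 10001011 (8 bits); e = f_P(D_Q)/f_Q(D_P).
e_{139}(P',Q') = 88370383770707 + 107423297193675*t.
e_{139}(P,Q) = (88370383770707 + 107423297193675*t)^{18} = 203810371226083 + 30770708094079*t.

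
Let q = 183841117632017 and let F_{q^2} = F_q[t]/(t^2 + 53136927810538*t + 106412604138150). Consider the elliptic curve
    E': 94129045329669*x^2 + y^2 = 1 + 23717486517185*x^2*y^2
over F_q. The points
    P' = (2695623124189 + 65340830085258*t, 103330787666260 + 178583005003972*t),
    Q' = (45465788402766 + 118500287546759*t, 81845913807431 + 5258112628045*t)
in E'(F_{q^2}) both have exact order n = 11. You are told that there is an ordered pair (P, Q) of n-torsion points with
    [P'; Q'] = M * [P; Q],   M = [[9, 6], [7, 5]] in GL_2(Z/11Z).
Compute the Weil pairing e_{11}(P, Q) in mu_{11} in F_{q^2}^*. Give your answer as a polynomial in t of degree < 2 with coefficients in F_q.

The 11-Weil pairing on E[11] over F_{183841117632017} is alternating-bilinear: e_{11}(P',Q') = e_{11}(P,Q)^det(M).
Inverting 3 mod 11: 4. Thus e_{11}(P,Q) = e(P',Q')^{4}.
Edwards a_E,d_E -> Montgomery A=145350555603747,B=97529519989006 -> Weierstrass 121325549826460,154030540900650 via alpha=80921461185148,beta=17602889703121.
Double-and-add over 1011: 4-1 doublings, 3-1 additions; each step l_{T,T}/v_{2T} or l_{T,P'}/v at Q'+S for random S.
The quotient is 39896044449424 + 141799015513612*t.
Hence e(P,Q) = 53015981954284 + 97005950870358*t in F_{183841117632017^2}^*.

53015981954284 + 97005950870358*t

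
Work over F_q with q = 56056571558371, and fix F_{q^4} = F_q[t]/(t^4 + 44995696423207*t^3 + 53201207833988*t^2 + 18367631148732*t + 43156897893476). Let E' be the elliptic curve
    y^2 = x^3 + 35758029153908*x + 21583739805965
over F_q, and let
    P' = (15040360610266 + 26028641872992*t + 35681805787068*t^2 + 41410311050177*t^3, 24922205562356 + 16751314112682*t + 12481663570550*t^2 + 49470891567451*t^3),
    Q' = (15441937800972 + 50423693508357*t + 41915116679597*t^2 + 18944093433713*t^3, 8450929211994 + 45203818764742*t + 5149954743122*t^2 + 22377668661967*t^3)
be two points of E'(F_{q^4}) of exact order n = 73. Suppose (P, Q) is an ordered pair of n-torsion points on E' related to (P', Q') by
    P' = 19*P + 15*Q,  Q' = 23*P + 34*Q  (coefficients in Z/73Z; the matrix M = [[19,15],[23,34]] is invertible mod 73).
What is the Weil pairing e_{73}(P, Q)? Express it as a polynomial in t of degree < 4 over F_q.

20086975255444 + 8414012719845*t + 19862589327884*t^2 + 34499264595605*t^3

Under M = [[19,15],[23,34]] in GL_2(Z/73), e_{73}(P',Q') = e_{73}(P,Q)^(19*34-15*23 mod 73).
19*34 - 15*23 = 301; reduced mod 73: det = 9, inverse 65.
Double-and-add over 1001001: 7-1 doublings, 3-1 additions; each step l_{T,T}/v_{2T} or l_{T,P'}/v at Q'+S for random S.
The quotient is 12487595563106 + 12633653754247*t + 28733788790264*t^2 + 16883315080966*t^3.
Raise to 65: e(P,Q) = 20086975255444 + 8414012719845*t + 19862589327884*t^2 + 34499264595605*t^3 in mu_{73}.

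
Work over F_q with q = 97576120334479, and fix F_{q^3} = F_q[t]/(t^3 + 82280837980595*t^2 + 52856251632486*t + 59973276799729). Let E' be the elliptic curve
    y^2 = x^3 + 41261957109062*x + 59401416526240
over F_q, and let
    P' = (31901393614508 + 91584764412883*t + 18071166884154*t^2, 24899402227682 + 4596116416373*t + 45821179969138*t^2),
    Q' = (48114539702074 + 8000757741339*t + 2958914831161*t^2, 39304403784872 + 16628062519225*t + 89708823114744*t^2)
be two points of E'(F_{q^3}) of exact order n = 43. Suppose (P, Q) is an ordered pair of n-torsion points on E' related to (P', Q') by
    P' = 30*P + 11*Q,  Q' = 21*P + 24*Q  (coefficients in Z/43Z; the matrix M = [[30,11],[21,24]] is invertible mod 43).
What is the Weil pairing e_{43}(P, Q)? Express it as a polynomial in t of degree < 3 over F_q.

Under M = [[30,11],[21,24]] in GL_2(Z/43), e_{43}(P',Q') = e_{43}(P,Q)^(30*24-11*21 mod 43).
Hence e(P,Q) = e(P',Q')^{35} where 35 = 16^{-1} mod 43.
6-bit Miller (101011) on E'/F_{97576120334479} with a'=41261957109062, b'=59401416526240: accumulate tangent/chord ratios at Q'+S and P'+S'.
f_P(D_Q)/f_Q(D_P) = 44835161694051 + 18935016863164*t + 90717883237667*t^2.
Raise to 35: e(P,Q) = 57560795396915 + 29713803888132*t + 3379859004051*t^2 in mu_{43}.

57560795396915 + 29713803888132*t + 3379859004051*t^2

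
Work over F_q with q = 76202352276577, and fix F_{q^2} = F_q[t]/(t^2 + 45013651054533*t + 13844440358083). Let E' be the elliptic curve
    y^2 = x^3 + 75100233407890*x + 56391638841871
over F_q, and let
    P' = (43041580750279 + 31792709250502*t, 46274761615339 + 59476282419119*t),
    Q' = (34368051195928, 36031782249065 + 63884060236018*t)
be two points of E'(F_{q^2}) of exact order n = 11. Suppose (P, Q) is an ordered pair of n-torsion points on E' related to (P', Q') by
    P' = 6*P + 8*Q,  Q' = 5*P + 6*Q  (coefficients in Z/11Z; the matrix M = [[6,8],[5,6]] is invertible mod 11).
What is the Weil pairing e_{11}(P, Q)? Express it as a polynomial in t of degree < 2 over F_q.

e_{11}(aP+bQ,cP+dQ) = e_{11}(P,Q)^(ad-bc); with (a,b,c,d)=(6,8,5,6) this gives the det-11 law.
Hence e(P,Q) = e(P',Q')^{8} where 8 = 7^{-1} mod 11.
Run Miller on y^2=x^3+75100233407890*x+56391638841871 over F_{76202352276577}: ladder 1011 (4 bits); e = f_P(D_Q)/f_Q(D_P).
f_P(D_Q)/f_Q(D_P) = 6659212636793 + 37740595095011*t.
e_{11}(P,Q) = (6659212636793 + 37740595095011*t)^{8} = 26823671396070 + 18574120976918*t.

26823671396070 + 18574120976918*t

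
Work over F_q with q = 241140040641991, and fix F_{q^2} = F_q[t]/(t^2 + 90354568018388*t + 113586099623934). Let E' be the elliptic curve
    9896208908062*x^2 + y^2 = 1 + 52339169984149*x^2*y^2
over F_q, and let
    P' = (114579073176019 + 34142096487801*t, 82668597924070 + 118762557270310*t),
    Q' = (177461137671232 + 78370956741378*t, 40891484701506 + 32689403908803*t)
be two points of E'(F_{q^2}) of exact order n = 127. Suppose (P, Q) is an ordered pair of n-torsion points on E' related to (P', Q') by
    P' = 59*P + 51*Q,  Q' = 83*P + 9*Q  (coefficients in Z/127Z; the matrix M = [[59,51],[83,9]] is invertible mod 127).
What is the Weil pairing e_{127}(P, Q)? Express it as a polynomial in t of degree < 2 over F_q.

e_{127}(aP+bQ,cP+dQ) = e_{127}(P,Q)^(ad-bc); with (a,b,c,d)=(59,51,83,9) this gives the det-127 law.
Hence e(P,Q) = e(P',Q')^{20} where 20 = 108^{-1} mod 127.
Edwards a_E,d_E -> Montgomery A=154126225688212,B=48942174461276 -> Weierstrass 22884872240063,161229314710045 via alpha=50562569922367,beta=49674269891476.
Run Miller on y^2=x^3+22884872240063*x+161229314710045 over F_{241140040641991}: ladder 1111111 (7 bits); e = f_P(D_Q)/f_Q(D_P).
The quotient is 233576831938473 + 17729388956453*t.
(233576831938473 + 17729388956453*t)^{20} mod (241140040641991,f) = 104890212369830 + 218182696183562*t.

104890212369830 + 218182696183562*t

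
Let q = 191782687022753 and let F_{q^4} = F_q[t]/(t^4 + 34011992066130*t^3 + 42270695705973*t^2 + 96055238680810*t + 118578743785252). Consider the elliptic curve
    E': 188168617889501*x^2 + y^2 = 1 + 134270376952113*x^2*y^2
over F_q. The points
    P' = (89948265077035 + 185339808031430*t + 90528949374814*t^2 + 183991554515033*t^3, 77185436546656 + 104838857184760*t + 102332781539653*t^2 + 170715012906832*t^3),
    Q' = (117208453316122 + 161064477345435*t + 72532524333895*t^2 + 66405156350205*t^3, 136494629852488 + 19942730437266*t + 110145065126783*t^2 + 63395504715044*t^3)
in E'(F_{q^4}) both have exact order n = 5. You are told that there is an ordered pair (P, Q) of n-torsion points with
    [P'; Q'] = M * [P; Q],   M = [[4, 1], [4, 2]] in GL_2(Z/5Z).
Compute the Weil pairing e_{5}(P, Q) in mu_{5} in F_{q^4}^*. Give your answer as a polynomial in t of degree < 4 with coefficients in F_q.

181886829765363 + 11083599895001*t + 148463772663136*t^2 + 11980649615642*t^3

Under M = [[4,1],[4,2]] in GL_2(Z/5), e_{5}(P',Q') = e_{5}(P,Q)^(4*2-1*4 mod 5).
det M = 4*2 - 1*4 = 4 = 4 (mod 5); 4^{-1} = 4 (mod 5).
Edwards->Montgomery: u=(1+y)/(1-y), v=u/x -> 135293912817513v^2=u^3+22080510389022u^2+u; then x_W=13474560234347u+117667394814520: y^2=x^3+117739618390176*x+101387669533781.
Run Miller on y^2=x^3+117739618390176*x+101387669533781 over F_{191782687022753}: ladder 101 (3 bits); e = f_P(D_Q)/f_Q(D_P).
Result: e(P',Q') = 82141102481964 + 18642804274741*t + 107670306828477*t^2 + 164401067762704*t^3.
(82141102481964 + 18642804274741*t + 107670306828477*t^2 + 164401067762704*t^3)^{4} mod (191782687022753,f) = 181886829765363 + 11083599895001*t + 148463772663136*t^2 + 11980649615642*t^3.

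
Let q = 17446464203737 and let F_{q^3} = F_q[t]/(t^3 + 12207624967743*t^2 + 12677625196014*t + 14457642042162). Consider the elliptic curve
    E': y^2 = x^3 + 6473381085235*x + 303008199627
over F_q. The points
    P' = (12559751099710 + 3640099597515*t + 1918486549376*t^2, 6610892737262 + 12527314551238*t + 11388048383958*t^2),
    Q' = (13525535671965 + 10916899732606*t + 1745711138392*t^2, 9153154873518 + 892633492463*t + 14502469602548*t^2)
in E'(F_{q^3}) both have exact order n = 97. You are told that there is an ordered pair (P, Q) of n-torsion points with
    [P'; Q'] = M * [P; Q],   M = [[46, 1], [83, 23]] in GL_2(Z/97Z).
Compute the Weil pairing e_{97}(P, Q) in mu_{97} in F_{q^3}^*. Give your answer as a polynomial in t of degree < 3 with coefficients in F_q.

9338171279816 + 2354622728593*t + 8242516065577*t^2

e_{97} is bilinear + alternating on E[97], so e_{97}(46*P + 1*Q, 83*P + 23*Q) = e_{97}(P,Q)^(46*23-1*83).
Inverting 5 mod 97: 39. Thus e_{97}(P,Q) = e(P',Q')^{39}.
n = 97 = (1100001)_2 (7 bits, wt 3); accumulate f_{97,P'}(Q'+S)/f_{97,P'}(S) along the 6-step ladder.
f_P(D_Q)/f_Q(D_P) = 3394644638198 + 9234615000368*t + 650809654116*t^2.
e_{97}(P,Q) = (3394644638198 + 9234615000368*t + 650809654116*t^2)^{39} = 9338171279816 + 2354622728593*t + 8242516065577*t^2.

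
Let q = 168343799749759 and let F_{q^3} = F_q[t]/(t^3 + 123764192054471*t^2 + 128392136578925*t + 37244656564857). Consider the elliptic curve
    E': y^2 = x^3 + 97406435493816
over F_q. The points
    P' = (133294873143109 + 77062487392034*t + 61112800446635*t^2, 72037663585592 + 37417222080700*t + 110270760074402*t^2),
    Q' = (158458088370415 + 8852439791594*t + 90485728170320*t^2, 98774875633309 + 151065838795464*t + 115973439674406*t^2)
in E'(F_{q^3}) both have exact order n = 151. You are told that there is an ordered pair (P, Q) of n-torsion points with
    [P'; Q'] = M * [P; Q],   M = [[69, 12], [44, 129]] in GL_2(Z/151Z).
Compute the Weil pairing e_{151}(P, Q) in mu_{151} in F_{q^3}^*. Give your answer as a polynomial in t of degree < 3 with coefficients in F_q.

111576038804091 + 120578546631178*t + 86755799180648*t^2

The 151-Weil pairing on E[151] over F_{168343799749759} is alternating-bilinear: e_{151}(P',Q') = e_{151}(P,Q)^det(M).
So e_{151}(P,Q) = e_{151}(P',Q')^{20}, since 68*20 = 1 mod 151.
Build f_{151,P'} and f_{151,Q'} via the 8-bit ladder of 151=10010111_2; evaluate at shifted divisors; quotient in F_{168343799749759^3}.
e_{151}(P',Q') = 98263452353896 + 138534674478110*t + 159318364691191*t^2.
Thus e_{151}(P,Q) = 111576038804091 + 120578546631178*t + 86755799180648*t^2.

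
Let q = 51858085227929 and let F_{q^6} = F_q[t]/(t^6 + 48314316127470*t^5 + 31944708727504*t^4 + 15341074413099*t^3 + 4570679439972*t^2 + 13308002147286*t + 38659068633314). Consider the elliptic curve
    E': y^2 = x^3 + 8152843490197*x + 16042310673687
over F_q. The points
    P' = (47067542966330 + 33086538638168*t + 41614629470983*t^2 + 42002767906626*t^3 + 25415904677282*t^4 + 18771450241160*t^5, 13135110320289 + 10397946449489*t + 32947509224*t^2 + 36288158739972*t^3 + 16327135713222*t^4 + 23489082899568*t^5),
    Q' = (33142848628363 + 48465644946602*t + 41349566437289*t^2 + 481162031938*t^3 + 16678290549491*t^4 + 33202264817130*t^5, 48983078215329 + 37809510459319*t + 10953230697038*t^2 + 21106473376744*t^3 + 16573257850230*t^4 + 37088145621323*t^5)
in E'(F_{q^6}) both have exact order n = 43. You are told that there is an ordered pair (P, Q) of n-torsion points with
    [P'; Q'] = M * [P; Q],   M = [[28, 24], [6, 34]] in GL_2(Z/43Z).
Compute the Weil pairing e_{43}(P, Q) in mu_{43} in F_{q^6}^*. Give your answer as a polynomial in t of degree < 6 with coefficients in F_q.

The 43-Weil pairing on E[43] over F_{51858085227929} is alternating-bilinear: e_{43}(P',Q') = e_{43}(P,Q)^det(M).
28*34 - 24*6 = 808; reduced mod 43: det = 34, inverse 19.
Miller loop for e_{43} over F_{51858085227929^6}: bits of 43 = 101011; 5 double steps + 3 add steps, l/v at each.
e_{43}(P',Q') = 6235898009381 + 31621985841556*t + 18237299157516*t^2 + 51076333493470*t^3 + 12377585081359*t^4 + 37070815563828*t^5.
Thus e_{43}(P,Q) = 32785692598847 + 1101840180807*t + 48364966449966*t^2 + 24007215335023*t^3 + 21034025255641*t^4 + 32116615471800*t^5.

32785692598847 + 1101840180807*t + 48364966449966*t^2 + 24007215335023*t^3 + 21034025255641*t^4 + 32116615471800*t^5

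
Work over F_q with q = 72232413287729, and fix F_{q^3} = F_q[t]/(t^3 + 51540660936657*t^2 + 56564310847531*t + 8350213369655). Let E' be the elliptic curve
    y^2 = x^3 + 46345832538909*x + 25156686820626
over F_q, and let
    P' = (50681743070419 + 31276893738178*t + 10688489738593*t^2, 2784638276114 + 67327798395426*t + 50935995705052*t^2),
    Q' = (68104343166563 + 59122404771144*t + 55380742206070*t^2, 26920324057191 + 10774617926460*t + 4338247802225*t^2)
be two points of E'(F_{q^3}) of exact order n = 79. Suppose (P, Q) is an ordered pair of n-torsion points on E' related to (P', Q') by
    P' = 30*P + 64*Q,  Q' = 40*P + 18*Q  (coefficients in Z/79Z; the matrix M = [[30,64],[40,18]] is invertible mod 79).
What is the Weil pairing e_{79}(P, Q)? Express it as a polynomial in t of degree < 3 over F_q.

e_{79} is bilinear + alternating on E[79], so e_{79}(30*P + 64*Q, 40*P + 18*Q) = e_{79}(P,Q)^(30*18-64*40).
det(M) mod 79 = 34; its inverse in (Z/79)^* is 7 (check: 34*7 mod 79 = 1).
Run Miller on y^2=x^3+46345832538909*x+25156686820626 over F_{72232413287729}: ladder 1001111 (7 bits); e = f_P(D_Q)/f_Q(D_P).
Miller gives e_{79}(P',Q') = 24111466020450 + 14751906232729*t + 35051234617510*t^2 in F_{72232413287729^3}.
(24111466020450 + 14751906232729*t + 35051234617510*t^2)^{7} mod (72232413287729,f) = 70416870179136 + 61220146829983*t + 58514607891441*t^2.

70416870179136 + 61220146829983*t + 58514607891441*t^2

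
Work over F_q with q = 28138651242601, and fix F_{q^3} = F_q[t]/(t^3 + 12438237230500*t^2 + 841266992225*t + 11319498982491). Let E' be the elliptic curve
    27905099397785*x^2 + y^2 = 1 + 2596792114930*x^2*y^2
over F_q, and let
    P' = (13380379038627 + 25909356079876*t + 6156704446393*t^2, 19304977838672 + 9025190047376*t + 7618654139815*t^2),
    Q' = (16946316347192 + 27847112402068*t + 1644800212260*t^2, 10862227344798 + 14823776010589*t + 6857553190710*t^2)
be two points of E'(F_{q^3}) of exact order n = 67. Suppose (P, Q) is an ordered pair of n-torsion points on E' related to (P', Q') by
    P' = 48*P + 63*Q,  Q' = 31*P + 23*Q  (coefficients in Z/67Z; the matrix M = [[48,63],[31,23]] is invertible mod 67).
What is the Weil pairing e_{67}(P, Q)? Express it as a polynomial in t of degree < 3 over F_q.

15389676416998 + 19646534480314*t + 24919400560736*t^2

e_{67} is bilinear + alternating on E[67], so e_{67}(48*P + 63*Q, 31*P + 23*Q) = e_{67}(P,Q)^(48*23-63*31).
48*23 - 63*31 = -849; reduced mod 67: det = 22, inverse 64.
Edwards->Montgomery: u=(1+y)/(1-y), v=u/x -> 21271259726224v^2=u^3+4782688735148u^2+u; then x_W=13361739631364u+19152974206753: y^2=x^3+8380303821280*x+20812049464422.
Double-and-add over 1000011: 7-1 doublings, 3-1 additions; each step l_{T,T}/v_{2T} or l_{T,P'}/v at Q'+S for random S.
Result: e(P',Q') = 26868020962836 + 23489697416803*t + 13424656596485*t^2.
Finally e_{67}(P,Q) = 15389676416998 + 19646534480314*t + 24919400560736*t^2.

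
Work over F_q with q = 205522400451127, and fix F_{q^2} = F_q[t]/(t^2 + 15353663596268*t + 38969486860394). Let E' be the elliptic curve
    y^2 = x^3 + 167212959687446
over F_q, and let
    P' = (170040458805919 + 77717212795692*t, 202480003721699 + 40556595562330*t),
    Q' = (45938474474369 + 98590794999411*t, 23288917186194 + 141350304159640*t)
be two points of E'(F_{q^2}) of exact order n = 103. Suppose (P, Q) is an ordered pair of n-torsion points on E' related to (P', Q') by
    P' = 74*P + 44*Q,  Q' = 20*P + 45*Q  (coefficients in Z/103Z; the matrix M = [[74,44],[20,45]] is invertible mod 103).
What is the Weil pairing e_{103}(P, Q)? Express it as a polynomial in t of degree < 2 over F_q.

e_{103}(aP+bQ,cP+dQ) = e_{103}(P,Q)^(ad-bc); with (a,b,c,d)=(74,44,20,45) this gives the det-103 law.
So e_{103}(P,Q) = e_{103}(P',Q')^{14}, since 81*14 = 1 mod 103.
Run Miller on y^2=x^3+167212959687446 over F_{205522400451127}: ladder 1100111 (7 bits); e = f_P(D_Q)/f_Q(D_P).
f_P(D_Q)/f_Q(D_P) = 196300586983732 + 75126674596188*t.
e_{103}(P,Q) = (196300586983732 + 75126674596188*t)^{14} = 78207165992764 + 98774099896389*t.

78207165992764 + 98774099896389*t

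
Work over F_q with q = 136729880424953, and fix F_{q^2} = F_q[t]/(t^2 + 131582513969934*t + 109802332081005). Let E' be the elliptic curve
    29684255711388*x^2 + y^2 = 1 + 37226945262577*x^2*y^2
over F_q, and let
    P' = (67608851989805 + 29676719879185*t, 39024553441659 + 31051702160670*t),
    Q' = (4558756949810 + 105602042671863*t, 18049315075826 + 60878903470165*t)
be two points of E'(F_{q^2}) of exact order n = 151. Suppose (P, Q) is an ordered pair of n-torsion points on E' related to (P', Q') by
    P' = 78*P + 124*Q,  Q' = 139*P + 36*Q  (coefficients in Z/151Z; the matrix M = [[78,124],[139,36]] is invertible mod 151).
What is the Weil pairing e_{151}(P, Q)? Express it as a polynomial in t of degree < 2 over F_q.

60182386693483 + 16750567826902*t

The 151-Weil pairing on E[151] over F_{136729880424953} is alternating-bilinear: e_{151}(P',Q') = e_{151}(P,Q)^det(M).
Hence e(P,Q) = e(P',Q')^{20} where 20 = 68^{-1} mod 151.
Edwards->Montgomery: u=(1+y)/(1-y), v=u/x -> 112111874212519v^2=u^3+112785608251368u^2+u; then x_W=32296797718441u+33940180233153: y^2=x^3+99324381644219*x+86302299248543.
Run Miller on y^2=x^3+99324381644219*x+86302299248543 over F_{136729880424953}: ladder 10010111 (8 bits); e = f_P(D_Q)/f_Q(D_P).
Result: e(P',Q') = 56742399657948 + 106756921297742*t.
(56742399657948 + 106756921297742*t)^{20} mod (136729880424953,f) = 60182386693483 + 16750567826902*t.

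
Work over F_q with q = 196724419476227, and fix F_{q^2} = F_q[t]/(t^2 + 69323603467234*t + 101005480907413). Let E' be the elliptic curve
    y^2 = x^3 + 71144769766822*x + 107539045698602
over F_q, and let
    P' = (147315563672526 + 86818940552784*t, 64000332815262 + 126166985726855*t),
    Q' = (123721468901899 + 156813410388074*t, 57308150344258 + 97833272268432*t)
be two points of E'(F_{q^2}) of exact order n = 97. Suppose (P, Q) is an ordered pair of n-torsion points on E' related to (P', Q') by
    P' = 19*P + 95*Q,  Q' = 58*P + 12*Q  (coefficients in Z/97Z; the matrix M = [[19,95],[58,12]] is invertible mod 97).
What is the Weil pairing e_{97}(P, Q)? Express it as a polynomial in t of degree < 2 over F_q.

125111670653990 + 6366809906848*t

The 97-Weil pairing on E[97] over F_{196724419476227} is alternating-bilinear: e_{97}(P',Q') = e_{97}(P,Q)^det(M).
Inverting 53 mod 97: 11. Thus e_{97}(P,Q) = e(P',Q')^{11}.
n = 97 = (1100001)_2 (7 bits, wt 3); accumulate f_{97,P'}(Q'+S)/f_{97,P'}(S) along the 6-step ladder.
The quotient is 48113591934919 + 68788853900964*t.
e_{97}(P,Q) = (48113591934919 + 68788853900964*t)^{11} = 125111670653990 + 6366809906848*t.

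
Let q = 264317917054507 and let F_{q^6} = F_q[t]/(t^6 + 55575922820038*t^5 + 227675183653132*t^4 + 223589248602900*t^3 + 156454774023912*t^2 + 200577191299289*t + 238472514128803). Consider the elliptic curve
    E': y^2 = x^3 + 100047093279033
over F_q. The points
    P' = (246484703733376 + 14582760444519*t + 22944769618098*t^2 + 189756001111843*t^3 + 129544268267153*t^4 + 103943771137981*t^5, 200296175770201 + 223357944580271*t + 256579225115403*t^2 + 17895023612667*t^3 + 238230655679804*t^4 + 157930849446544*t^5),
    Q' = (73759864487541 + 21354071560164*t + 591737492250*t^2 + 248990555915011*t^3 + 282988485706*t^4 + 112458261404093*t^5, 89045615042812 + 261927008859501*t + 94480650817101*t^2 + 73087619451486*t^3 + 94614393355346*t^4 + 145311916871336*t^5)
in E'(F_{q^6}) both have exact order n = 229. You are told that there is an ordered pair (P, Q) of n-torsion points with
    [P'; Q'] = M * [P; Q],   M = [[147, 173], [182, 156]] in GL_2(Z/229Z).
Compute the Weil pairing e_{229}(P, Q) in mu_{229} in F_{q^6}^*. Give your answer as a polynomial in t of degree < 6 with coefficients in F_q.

217731405932044 + 106649186324472*t + 234648491878889*t^2 + 144611556300450*t^3 + 111494087812180*t^4 + 174006779087778*t^5

Under M = [[147,173],[182,156]] in GL_2(Z/229), e_{229}(P',Q') = e_{229}(P,Q)^(147*156-173*182 mod 229).
det M = 147*156 - 173*182 = -8554 = 148 (mod 229); 148^{-1} = 147 (mod 229).
Double-and-add over 11100101: 8-1 doublings, 5-1 additions; each step l_{T,T}/v_{2T} or l_{T,P'}/v at Q'+S for random S.
Miller gives e_{229}(P',Q') = 152123658527513 + 103470766284045*t + 197487262568293*t^2 + 149361741160780*t^3 + 16228765050588*t^4 + 120151396960343*t^5 in F_{264317917054507^6}.
Raise to 147: e(P,Q) = 217731405932044 + 106649186324472*t + 234648491878889*t^2 + 144611556300450*t^3 + 111494087812180*t^4 + 174006779087778*t^5 in mu_{229}.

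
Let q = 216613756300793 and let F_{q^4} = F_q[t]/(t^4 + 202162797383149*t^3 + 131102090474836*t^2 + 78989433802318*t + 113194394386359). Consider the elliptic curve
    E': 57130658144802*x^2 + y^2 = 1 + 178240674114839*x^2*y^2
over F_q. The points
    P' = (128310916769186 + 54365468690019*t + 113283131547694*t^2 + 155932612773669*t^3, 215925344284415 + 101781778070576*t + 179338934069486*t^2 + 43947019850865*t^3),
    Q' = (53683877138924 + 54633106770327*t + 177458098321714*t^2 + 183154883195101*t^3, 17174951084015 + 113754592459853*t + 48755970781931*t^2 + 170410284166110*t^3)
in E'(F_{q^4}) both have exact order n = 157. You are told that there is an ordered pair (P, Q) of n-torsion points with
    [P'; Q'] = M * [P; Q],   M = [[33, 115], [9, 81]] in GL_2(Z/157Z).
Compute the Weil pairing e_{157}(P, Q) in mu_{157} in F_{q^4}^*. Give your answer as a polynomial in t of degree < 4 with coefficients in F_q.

180118070017560 + 136675197539971*t + 42286262171918*t^2 + 118069180214212*t^3

Alternating bilinearity on E[157] (values in mu_{157} in F_{216613756300793^4}) gives e(P',Q') = e(P,Q)^det(M).
det M = 33*81 - 115*9 = 1638 = 68 (mod 157); 68^{-1} = 127 (mod 157).
Edwards a_E,d_E -> Montgomery A=4854355469575,B=89862725584139 -> Weierstrass 56411620372664,0 via alpha=3126262659808,beta=23875935082689.
Build f_{157,P'} and f_{157,Q'} via the 8-bit ladder of 157=10011101_2; evaluate at shifted divisors; quotient in F_{216613756300793^4}.
The quotient is 177838740845997 + 102438374701385*t + 192401178472029*t^2 + 28167779744969*t^3.
(177838740845997 + 102438374701385*t + 192401178472029*t^2 + 28167779744969*t^3)^{127} mod (216613756300793,f) = 180118070017560 + 136675197539971*t + 42286262171918*t^2 + 118069180214212*t^3.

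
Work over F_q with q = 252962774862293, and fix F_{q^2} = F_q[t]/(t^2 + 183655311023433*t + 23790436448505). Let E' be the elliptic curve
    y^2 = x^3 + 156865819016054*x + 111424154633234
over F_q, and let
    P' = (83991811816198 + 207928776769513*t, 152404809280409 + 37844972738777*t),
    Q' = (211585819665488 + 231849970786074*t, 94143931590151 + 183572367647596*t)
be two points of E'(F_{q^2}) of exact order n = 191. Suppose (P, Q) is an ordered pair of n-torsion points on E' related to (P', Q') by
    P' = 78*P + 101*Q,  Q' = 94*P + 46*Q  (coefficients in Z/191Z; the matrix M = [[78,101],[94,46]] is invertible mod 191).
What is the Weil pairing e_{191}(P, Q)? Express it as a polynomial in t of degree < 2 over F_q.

106659036986084 + 4549899993196*t

e_{191} is bilinear + alternating on E[191], so e_{191}(78*P + 101*Q, 94*P + 46*Q) = e_{191}(P,Q)^(78*46-101*94).
Inverting 15 mod 191: 51. Thus e_{191}(P,Q) = e(P',Q')^{51}.
n = 191 = (10111111)_2 (8 bits, wt 7); accumulate f_{191,P'}(Q'+S)/f_{191,P'}(S) along the 7-step ladder.
f_P(D_Q)/f_Q(D_P) = 132040082117151 + 27110226625452*t.
Thus e_{191}(P,Q) = 106659036986084 + 4549899993196*t.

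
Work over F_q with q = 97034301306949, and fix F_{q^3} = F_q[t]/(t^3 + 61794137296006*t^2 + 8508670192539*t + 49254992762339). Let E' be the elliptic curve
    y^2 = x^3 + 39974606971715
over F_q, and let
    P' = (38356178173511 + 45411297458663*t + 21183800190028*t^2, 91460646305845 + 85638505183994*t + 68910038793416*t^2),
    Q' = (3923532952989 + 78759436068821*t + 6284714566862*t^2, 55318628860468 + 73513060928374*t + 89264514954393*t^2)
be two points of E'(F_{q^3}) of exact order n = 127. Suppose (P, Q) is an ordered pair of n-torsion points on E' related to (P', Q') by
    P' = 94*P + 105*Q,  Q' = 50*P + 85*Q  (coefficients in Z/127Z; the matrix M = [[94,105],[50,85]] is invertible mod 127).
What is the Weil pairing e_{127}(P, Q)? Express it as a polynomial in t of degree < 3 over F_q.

e_{127}(aP+bQ,cP+dQ) = e_{127}(P,Q)^(ad-bc); with (a,b,c,d)=(94,105,50,85) this gives the det-127 law.
Hence e(P,Q) = e(P',Q')^{87} where 87 = 73^{-1} mod 127.
Build f_{127,P'} and f_{127,Q'} via the 7-bit ladder of 127=1111111_2; evaluate at shifted divisors; quotient in F_{97034301306949^3}.
f_P(D_Q)/f_Q(D_P) = 15189521862090 + 22805719761082*t + 93157822991405*t^2.
e_{127}(P,Q) = (15189521862090 + 22805719761082*t + 93157822991405*t^2)^{87} = 87645425265618 + 62508813776308*t + 73414645142142*t^2.

87645425265618 + 62508813776308*t + 73414645142142*t^2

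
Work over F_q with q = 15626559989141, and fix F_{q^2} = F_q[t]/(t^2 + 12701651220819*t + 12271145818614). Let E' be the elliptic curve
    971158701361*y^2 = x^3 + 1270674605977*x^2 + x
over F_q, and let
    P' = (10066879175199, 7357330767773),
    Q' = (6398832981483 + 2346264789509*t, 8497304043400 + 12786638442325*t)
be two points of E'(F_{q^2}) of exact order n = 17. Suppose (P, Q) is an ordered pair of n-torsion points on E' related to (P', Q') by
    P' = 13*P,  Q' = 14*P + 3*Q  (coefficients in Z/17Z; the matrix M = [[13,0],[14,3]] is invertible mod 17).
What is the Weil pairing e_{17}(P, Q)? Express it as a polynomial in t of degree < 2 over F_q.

8461391250237 + 4145844873367*t

The 17-Weil pairing on E[17] over F_{15626559989141} is alternating-bilinear: e_{17}(P',Q') = e_{17}(P,Q)^det(M).
det M = 13*3 - 0*14 = 39 = 5 (mod 17); 5^{-1} = 7 (mod 17).
(x,y)|->(993548566713x+13459050996907,993548566713y) sends E' to y^2=x^3+6761803703471*x+10662139250735.
Double-and-add over 10001: 5-1 doublings, 2-1 additions; each step l_{T,T}/v_{2T} or l_{T,P'}/v at Q'+S for random S.
Miller gives e_{17}(P',Q') = 8149003464501 + 1182600909042*t in F_{15626559989141^2}.
Thus e_{17}(P,Q) = 8461391250237 + 4145844873367*t.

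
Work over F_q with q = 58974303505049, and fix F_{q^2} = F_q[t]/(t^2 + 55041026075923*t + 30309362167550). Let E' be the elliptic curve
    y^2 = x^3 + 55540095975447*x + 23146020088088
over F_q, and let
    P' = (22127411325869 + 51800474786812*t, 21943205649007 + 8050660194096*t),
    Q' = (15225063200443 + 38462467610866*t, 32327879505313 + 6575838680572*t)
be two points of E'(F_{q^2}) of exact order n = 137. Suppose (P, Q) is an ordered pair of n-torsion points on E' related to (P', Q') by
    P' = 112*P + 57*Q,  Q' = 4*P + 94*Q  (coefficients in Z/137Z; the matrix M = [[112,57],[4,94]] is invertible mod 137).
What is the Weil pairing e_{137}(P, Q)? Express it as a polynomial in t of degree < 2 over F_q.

6130482663869 + 31334045199517*t

e_{137}(aP+bQ,cP+dQ) = e_{137}(P,Q)^(ad-bc); with (a,b,c,d)=(112,57,4,94) this gives the det-137 law.
det(M) mod 137 = 25; its inverse in (Z/137)^* is 11 (check: 25*11 mod 137 = 1).
Run Miller on y^2=x^3+55540095975447*x+23146020088088 over F_{58974303505049}: ladder 10001001 (8 bits); e = f_P(D_Q)/f_Q(D_P).
Result: e(P',Q') = 22402070943855 + 843243607447*t.
Hence e(P,Q) = 6130482663869 + 31334045199517*t in F_{58974303505049^2}^*.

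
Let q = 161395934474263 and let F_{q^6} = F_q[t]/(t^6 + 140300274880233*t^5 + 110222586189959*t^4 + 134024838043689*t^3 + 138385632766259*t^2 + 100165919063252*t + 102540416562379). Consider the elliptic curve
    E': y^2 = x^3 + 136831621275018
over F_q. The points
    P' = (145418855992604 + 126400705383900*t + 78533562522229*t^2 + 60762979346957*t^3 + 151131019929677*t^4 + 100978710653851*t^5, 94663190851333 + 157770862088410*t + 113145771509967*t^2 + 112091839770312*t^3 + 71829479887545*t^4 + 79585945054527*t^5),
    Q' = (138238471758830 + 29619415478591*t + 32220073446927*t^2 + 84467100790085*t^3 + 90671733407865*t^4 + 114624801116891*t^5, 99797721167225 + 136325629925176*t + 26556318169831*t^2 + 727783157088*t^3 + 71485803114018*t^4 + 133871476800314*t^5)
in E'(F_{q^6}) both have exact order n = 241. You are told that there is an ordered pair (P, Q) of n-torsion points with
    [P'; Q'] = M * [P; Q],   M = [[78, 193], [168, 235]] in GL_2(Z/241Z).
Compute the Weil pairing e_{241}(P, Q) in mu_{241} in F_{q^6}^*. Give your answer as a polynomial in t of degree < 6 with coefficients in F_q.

134487892106509 + 118264041036952*t + 137949130853320*t^2 + 11153125888750*t^3 + 47784579912823*t^4 + 10435490938962*t^5

e_{241} is bilinear + alternating on E[241], so e_{241}(78*P + 193*Q, 168*P + 235*Q) = e_{241}(P,Q)^(78*235-193*168).
Inverting 125 mod 241: 27. Thus e_{241}(P,Q) = e(P',Q')^{27}.
Miller loop for e_{241} over F_{161395934474263^6}: bits of 241 = 11110001; 7 double steps + 4 add steps, l/v at each.
Result: e(P',Q') = 153887974480280 + 40113332356929*t + 160368693073008*t^2 + 28403130428632*t^3 + 138817620775006*t^4 + 160876640779394*t^5.
Hence e(P,Q) = 134487892106509 + 118264041036952*t + 137949130853320*t^2 + 11153125888750*t^3 + 47784579912823*t^4 + 10435490938962*t^5 in F_{161395934474263^6}^*.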